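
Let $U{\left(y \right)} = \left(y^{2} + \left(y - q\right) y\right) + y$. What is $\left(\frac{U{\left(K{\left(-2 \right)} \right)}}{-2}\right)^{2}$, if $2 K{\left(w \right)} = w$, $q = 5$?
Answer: $9$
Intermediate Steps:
$K{\left(w \right)} = \frac{w}{2}$
$U{\left(y \right)} = y + y^{2} + y \left(-5 + y\right)$ ($U{\left(y \right)} = \left(y^{2} + \left(y - 5\right) y\right) + y = \left(y^{2} + \left(-5 + y\right) y\right) + y = \left(y^{2} + y \left(-5 + y\right)\right) + y = y + y^{2} + y \left(-5 + y\right)$)
$\left(\frac{U{\left(K{\left(-2 \right)} \right)}}{-2}\right)^{2} = \left(\frac{2 \cdot \frac{1}{2} \left(-2\right) \left(-2 + \frac{1}{2} \left(-2\right)\right)}{-2}\right)^{2} = \left(2 \left(-1\right) \left(-2 - 1\right) \left(- \frac{1}{2}\right)\right)^{2} = \left(2 \left(-1\right) \left(-3\right) \left(- \frac{1}{2}\right)\right)^{2} = \left(6 \left(- \frac{1}{2}\right)\right)^{2} = \left(-3\right)^{2} = 9$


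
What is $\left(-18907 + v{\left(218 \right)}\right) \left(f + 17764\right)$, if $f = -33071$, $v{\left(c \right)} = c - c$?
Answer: $289409449$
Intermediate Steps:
$v{\left(c \right)} = 0$
$\left(-18907 + v{\left(218 \right)}\right) \left(f + 17764\right) = \left(-18907 + 0\right) \left(-33071 + 17764\right) = \left(-18907\right) \left(-15307\right) = 289409449$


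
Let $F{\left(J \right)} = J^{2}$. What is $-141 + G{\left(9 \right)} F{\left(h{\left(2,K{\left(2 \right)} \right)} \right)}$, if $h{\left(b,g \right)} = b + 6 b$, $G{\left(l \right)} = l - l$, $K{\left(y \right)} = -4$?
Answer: $-141$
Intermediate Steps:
$G{\left(l \right)} = 0$
$h{\left(b,g \right)} = 7 b$
$-141 + G{\left(9 \right)} F{\left(h{\left(2,K{\left(2 \right)} \right)} \right)} = -141 + 0 \left(7 \cdot 2\right)^{2} = -141 + 0 \cdot 14^{2} = -141 + 0 \cdot 196 = -141 + 0 = -141$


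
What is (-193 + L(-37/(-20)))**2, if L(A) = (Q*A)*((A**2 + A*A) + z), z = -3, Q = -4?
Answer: 49041431209/1000000 ≈ 49041.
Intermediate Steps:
L(A) = -4*A*(-3 + 2*A**2) (L(A) = (-4*A)*((A**2 + A*A) - 3) = (-4*A)*((A**2 + A**2) - 3) = (-4*A)*(2*A**2 - 3) = (-4*A)*(-3 + 2*A**2) = -4*A*(-3 + 2*A**2))
(-193 + L(-37/(-20)))**2 = (-193 + (-8*(-37/(-20))**3 + 12*(-37/(-20))))**2 = (-193 + (-8*(-37*(-1/20))**3 + 12*(-37*(-1/20))))**2 = (-193 + (-8*(37/20)**3 + 12*(37/20)))**2 = (-193 + (-8*50653/8000 + 111/5))**2 = (-193 + (-50653/1000 + 111/5))**2 = (-193 - 28453/1000)**2 = (-221453/1000)**2 = 49041431209/1000000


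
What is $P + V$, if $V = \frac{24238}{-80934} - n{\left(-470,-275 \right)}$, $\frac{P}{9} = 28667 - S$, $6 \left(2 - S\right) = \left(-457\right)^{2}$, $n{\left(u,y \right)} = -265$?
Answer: $\frac{46255658711}{80934} \approx 5.7152 \cdot 10^{5}$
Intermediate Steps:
$S = - \frac{208837}{6}$ ($S = 2 - \frac{\left(-457\right)^{2}}{6} = 2 - \frac{208849}{6} = - \frac{208837}{6} \approx -34806.0$)
$P = \frac{1142517}{2}$ ($P = 9 \left(28667 - - \frac{208837}{6}\right) = 9 \left(28667 + \frac{208837}{6}\right) = 9 \cdot \frac{380839}{6} = \frac{1142517}{2} \approx 5.7126 \cdot 10^{5}$)
$V = \frac{10711636}{40467}$ ($V = \frac{24238}{-80934} - -265 = 24238 \left(- \frac{1}{80934}\right) + 265 = - \frac{12119}{40467} + 265 = \frac{10711636}{40467} \approx 264.7$)
$P + V = \frac{1142517}{2} + \frac{10711636}{40467} = \frac{46255658711}{80934}$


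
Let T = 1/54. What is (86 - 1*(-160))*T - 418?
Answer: -3721/9 ≈ -413.44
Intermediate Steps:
T = 1/54 ≈ 0.018519
(86 - 1*(-160))*T - 418 = (86 - 1*(-160))*(1/54) - 418 = (86 + 160)*(1/54) - 418 = 246*(1/54) - 418 = 41/9 - 418 = -3721/9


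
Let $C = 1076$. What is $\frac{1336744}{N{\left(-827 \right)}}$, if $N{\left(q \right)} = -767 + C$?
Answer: $\frac{1336744}{309} \approx 4326.0$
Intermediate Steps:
$N{\left(q \right)} = 309$ ($N{\left(q \right)} = -767 + 1076 = 309$)
$\frac{1336744}{N{\left(-827 \right)}} = \frac{1336744}{309}$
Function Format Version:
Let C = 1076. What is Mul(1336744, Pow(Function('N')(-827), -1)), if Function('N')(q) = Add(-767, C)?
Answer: Rational(1336744, 309) ≈ 4326.0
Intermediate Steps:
Function('N')(q) = 309 (Function('N')(q) = Add(-767, 1076) = 309)
Mul(1336744, Pow(Function('N')(-827), -1)) = Mul(1336744, Pow(309, -1)) = Mul(1336744, Rational(1, 309)) = Rational(1336744, 309)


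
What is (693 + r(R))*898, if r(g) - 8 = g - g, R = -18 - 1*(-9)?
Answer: 629498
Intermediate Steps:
R = -9 (R = -18 + 9 = -9)
r(g) = 8 (r(g) = 8 + (g - g) = 8 + 0 = 8)
(693 + r(R))*898 = (693 + 8)*898 = 701*898 = 629498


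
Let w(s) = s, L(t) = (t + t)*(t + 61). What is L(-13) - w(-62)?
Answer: -1186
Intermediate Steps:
L(t) = 2*t*(61 + t) (L(t) = (2*t)*(61 + t) = 2*t*(61 + t))
L(-13) - w(-62) = 2*(-13)*(61 - 13) - 1*(-62) = 2*(-13)*48 + 62 = -1248 + 62 = -1186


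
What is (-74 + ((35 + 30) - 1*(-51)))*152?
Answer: 6384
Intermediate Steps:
(-74 + ((35 + 30) - 1*(-51)))*152 = (-74 + (65 + 51))*152 = (-74 + 116)*152 = 42*152 = 6384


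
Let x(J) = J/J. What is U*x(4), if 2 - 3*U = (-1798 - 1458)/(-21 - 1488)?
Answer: -238/4527 ≈ -0.052573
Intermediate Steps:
x(J) = 1
U = -238/4527 (U = ⅔ - (-1798 - 1458)/(3*(-21 - 1488)) = ⅔ - (-3256)/(3*(-1509)) = ⅔ - (-3256)*(-1)/(3*1509) = ⅔ - ⅓*3256/1509 = ⅔ - 3256/4527 = -238/4527 ≈ -0.052573)
U*x(4) = -238/4527*1 = -238/4527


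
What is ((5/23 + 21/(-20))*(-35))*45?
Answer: 120645/92 ≈ 1311.4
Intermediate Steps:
((5/23 + 21/(-20))*(-35))*45 = ((5*(1/23) + 21*(-1/20))*(-35))*45 = ((5/23 - 21/20)*(-35))*45 = -383/460*(-35)*45 = (2681/92)*45 = 120645/92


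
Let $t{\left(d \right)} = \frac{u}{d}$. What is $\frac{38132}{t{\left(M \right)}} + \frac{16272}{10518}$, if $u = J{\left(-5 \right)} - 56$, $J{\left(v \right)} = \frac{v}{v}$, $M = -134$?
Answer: $\frac{8957432224}{96415} \approx 92905.0$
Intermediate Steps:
$J{\left(v \right)} = 1$
$u = -55$ ($u = 1 - 56 = -55$)
$t{\left(d \right)} = - \frac{55}{d}$
$\frac{38132}{t{\left(M \right)}} + \frac{16272}{10518} = \frac{38132}{\left(-55\right) \frac{1}{-134}} + \frac{16272}{10518} = \frac{38132}{\left(-55\right) \left(- \frac{1}{134}\right)} + 16272 \cdot \frac{1}{10518} = \frac{38132}{\frac{55}{134}} + \frac{2712}{1753} = 38132 \cdot \frac{134}{55} + \frac{2712}{1753} = \frac{5109688}{55} + \frac{2712}{1753} = \frac{8957432224}{96415}$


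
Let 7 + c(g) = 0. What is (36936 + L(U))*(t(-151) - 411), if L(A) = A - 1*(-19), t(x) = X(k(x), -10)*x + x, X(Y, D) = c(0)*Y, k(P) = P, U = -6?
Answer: -5918084381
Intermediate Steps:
c(g) = -7 (c(g) = -7 + 0 = -7)
X(Y, D) = -7*Y
t(x) = x - 7*x² (t(x) = (-7*x)*x + x = -7*x² + x = x - 7*x²)
L(A) = 19 + A (L(A) = A + 19 = 19 + A)
(36936 + L(U))*(t(-151) - 411) = (36936 + (19 - 6))*(-151*(1 - 7*(-151)) - 411) = (36936 + 13)*(-151*(1 + 1057) - 411) = 36949*(-151*1058 - 411) = 36949*(-159758 - 411) = 36949*(-160169) = -5918084381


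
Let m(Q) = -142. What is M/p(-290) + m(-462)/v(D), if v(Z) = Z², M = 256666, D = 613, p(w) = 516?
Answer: 48223526441/96948402 ≈ 497.41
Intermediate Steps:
M/p(-290) + m(-462)/v(D) = 256666/516 - 142/(613²) = 256666*(1/516) - 142/375769 = 128333/258 - 142*1/375769 = 128333/258 - 142/375769 = 48223526441/96948402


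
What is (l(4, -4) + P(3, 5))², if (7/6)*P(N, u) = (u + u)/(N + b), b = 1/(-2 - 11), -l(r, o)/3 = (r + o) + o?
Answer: 3944196/17689 ≈ 222.97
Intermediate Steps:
l(r, o) = -6*o - 3*r (l(r, o) = -3*((r + o) + o) = -3*((o + r) + o) = -3*(r + 2*o) = -6*o - 3*r)
b = -1/13 (b = 1/(-13) = -1/13 ≈ -0.076923)
P(N, u) = 12*u/(7*(-1/13 + N)) (P(N, u) = 6*((u + u)/(N - 1/13))/7 = 6*((2*u)/(-1/13 + N))/7 = 6*(2*u/(-1/13 + N))/7 = 12*u/(7*(-1/13 + N)))
(l(4, -4) + P(3, 5))² = ((-6*(-4) - 3*4) + (156/7)*5/(-1 + 13*3))² = ((24 - 12) + (156/7)*5/(-1 + 39))² = (12 + (156/7)*5/38)² = (12 + (156/7)*5*(1/38))² = (12 + 390/133)² = (1986/133)² = 3944196/17689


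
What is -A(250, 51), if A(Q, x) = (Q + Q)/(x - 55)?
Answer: 125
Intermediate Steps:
A(Q, x) = 2*Q/(-55 + x) (A(Q, x) = (2*Q)/(-55 + x) = 2*Q/(-55 + x))
-A(250, 51) = -2*250/(-55 + 51) = -2*250/(-4) = -2*250*(-1)/4 = -1*(-125) = 125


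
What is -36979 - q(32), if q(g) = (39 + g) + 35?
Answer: -37085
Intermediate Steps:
q(g) = 74 + g
-36979 - q(32) = -36979 - (74 + 32) = -36979 - 1*106 = -36979 - 106 = -37085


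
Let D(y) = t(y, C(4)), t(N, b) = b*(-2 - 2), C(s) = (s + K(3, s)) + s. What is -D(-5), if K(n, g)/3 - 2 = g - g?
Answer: 56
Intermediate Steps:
K(n, g) = 6 (K(n, g) = 6 + 3*(g - g) = 6 + 3*0 = 6 + 0 = 6)
C(s) = 6 + 2*s (C(s) = (s + 6) + s = (6 + s) + s = 6 + 2*s)
t(N, b) = -4*b (t(N, b) = b*(-4) = -4*b)
D(y) = -56 (D(y) = -4*(6 + 2*4) = -4*(6 + 8) = -4*14 = -56)
-D(-5) = -1*(-56) = 56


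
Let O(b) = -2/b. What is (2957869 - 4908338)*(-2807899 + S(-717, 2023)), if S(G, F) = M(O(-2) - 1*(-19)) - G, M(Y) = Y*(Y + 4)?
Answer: 5474385243238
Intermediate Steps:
M(Y) = Y*(4 + Y)
S(G, F) = 480 - G (S(G, F) = (-2/(-2) - 1*(-19))*(4 + (-2/(-2) - 1*(-19))) - G = (-2*(-½) + 19)*(4 + (-2*(-½) + 19)) - G = (1 + 19)*(4 + (1 + 19)) - G = 20*(4 + 20) - G = 20*24 - G = 480 - G)
(2957869 - 4908338)*(-2807899 + S(-717, 2023)) = (2957869 - 4908338)*(-2807899 + (480 - 1*(-717))) = -1950469*(-2807899 + (480 + 717)) = -1950469*(-2807899 + 1197) = -1950469*(-2806702) = 5474385243238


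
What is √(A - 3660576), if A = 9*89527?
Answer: 127*I*√177 ≈ 1689.6*I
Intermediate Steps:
A = 805743
√(A - 3660576) = √(805743 - 3660576) = √(-2854833) = 127*I*√177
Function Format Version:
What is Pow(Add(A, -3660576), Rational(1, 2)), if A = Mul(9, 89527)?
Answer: Mul(127, I, Pow(177, Rational(1, 2))) ≈ Mul(1689.6, I)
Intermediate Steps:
A = 805743
Pow(Add(A, -3660576), Rational(1, 2)) = Pow(Add(805743, -3660576), Rational(1, 2)) = Pow(-2854833, Rational(1, 2)) = Mul(127, I, Pow(177, Rational(1, 2)))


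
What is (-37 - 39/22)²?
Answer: 727609/484 ≈ 1503.3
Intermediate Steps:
(-37 - 39/22)² = (-853/22)² = 727609/484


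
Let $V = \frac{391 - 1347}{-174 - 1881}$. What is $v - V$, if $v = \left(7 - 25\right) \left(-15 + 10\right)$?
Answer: $\frac{183994}{2055} \approx 89.535$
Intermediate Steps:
$v = 90$ ($v = \left(-18\right) \left(-5\right) = 90$)
$V = \frac{956}{2055}$ ($V = - \frac{956}{-2055} = \left(-956\right) \left(- \frac{1}{2055}\right) = \frac{956}{2055} \approx 0.46521$)
$v - V = 90 - \frac{956}{2055} = \frac{183994}{2055}$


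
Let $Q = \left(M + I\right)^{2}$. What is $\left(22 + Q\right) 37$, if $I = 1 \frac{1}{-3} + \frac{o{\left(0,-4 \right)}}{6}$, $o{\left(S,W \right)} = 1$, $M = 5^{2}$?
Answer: $\frac{850741}{36} \approx 23632.0$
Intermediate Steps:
$M = 25$
$I = - \frac{1}{6}$ ($I = 1 \frac{1}{-3} + 1 \cdot \frac{1}{6} = 1 \left(- \frac{1}{3}\right) + 1 \cdot \frac{1}{6} = - \frac{1}{3} + \frac{1}{6} = - \frac{1}{6} \approx -0.16667$)
$Q = \frac{22201}{36}$ ($Q = \left(25 - \frac{1}{6}\right)^{2} = \left(\frac{149}{6}\right)^{2} = \frac{22201}{36} \approx 616.69$)
$\left(22 + Q\right) 37 = \left(22 + \frac{22201}{36}\right) 37 = \frac{22993}{36} \cdot 37 = \frac{850741}{36}$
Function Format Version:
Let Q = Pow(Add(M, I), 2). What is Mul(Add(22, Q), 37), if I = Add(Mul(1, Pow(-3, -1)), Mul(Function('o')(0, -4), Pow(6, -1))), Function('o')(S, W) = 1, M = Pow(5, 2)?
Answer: Rational(850741, 36) ≈ 23632.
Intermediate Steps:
M = 25
I = Rational(-1, 6) (I = Add(Mul(1, Pow(-3, -1)), Mul(1, Pow(6, -1))) = Add(Mul(1, Rational(-1, 3)), Mul(1, Rational(1, 6))) = Add(Rational(-1, 3), Rational(1, 6)) = Rational(-1, 6) ≈ -0.16667)
Q = Rational(22201, 36) (Q = Pow(Add(25, Rational(-1, 6)), 2) = Pow(Rational(149, 6), 2) = Rational(22201, 36) ≈ 616.69)
Mul(Add(22, Q), 37) = Mul(Add(22, Rational(22201, 36)), 37) = Mul(Rational(22993, 36), 37) = Rational(850741, 36)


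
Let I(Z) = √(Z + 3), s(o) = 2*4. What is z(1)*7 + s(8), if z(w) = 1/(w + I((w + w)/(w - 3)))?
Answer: 1 + 7*√2 ≈ 10.899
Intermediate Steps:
s(o) = 8
I(Z) = √(3 + Z)
z(w) = 1/(w + √(3 + 2*w/(-3 + w))) (z(w) = 1/(w + √(3 + (w + w)/(w - 3))) = 1/(w + √(3 + (2*w)/(-3 + w))) = 1/(w + √(3 + 2*w/(-3 + w))))
z(1)*7 + s(8) = 7/(1 + √((-9 + 5*1)/(-3 + 1))) + 8 = 7/(1 + √((-9 + 5)/(-2))) + 8 = 7/(1 + √(-½*(-4))) + 8 = 7/(1 + √2) + 8 = 8 + 7/(1 + √2)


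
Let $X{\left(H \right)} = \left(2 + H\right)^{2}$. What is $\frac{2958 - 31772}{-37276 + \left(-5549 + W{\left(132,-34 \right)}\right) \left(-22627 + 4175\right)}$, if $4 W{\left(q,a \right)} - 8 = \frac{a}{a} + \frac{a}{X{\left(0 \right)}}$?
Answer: $- \frac{57628}{204701131} \approx -0.00028152$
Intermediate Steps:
$W{\left(q,a \right)} = \frac{9}{4} + \frac{a}{16}$ ($W{\left(q,a \right)} = 2 + \frac{\frac{a}{a} + \frac{a}{\left(2 + 0\right)^{2}}}{4} = 2 + \frac{1 + \frac{a}{2^{2}}}{4} = 2 + \frac{1 + \frac{a}{4}}{4} = 2 + \left(\frac{1}{4} + \frac{a}{16}\right) = \frac{9}{4} + \frac{a}{16}$)
$\frac{2958 - 31772}{-37276 + \left(-5549 + W{\left(132,-34 \right)}\right) \left(-22627 + 4175\right)} = \frac{2958 - 31772}{-37276 + \left(-5549 + \left(\frac{9}{4} + \frac{1}{16} \left(-34\right)\right)\right) \left(-22627 + 4175\right)} = - \frac{28814}{-37276 + \left(-5549 + \left(\frac{9}{4} - \frac{17}{8}\right)\right) \left(-18452\right)} = - \frac{28814}{-37276 + \left(-5549 + \frac{1}{8}\right) \left(-18452\right)} = - \frac{28814}{-37276 - - \frac{204775683}{2}} = - \frac{28814}{-37276 + \frac{204775683}{2}} = - \frac{28814}{\frac{204701131}{2}} = \left(-28814\right) \frac{2}{204701131} = - \frac{57628}{204701131}$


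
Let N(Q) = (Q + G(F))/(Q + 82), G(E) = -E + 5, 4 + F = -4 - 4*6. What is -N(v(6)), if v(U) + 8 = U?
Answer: -7/16 ≈ -0.43750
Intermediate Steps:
F = -32 (F = -4 + (-4 - 4*6) = -4 + (-4 - 24) = -4 - 28 = -32)
G(E) = 5 - E
v(U) = -8 + U
N(Q) = (37 + Q)/(82 + Q) (N(Q) = (Q + (5 - 1*(-32)))/(Q + 82) = (Q + (5 + 32))/(82 + Q) = (Q + 37)/(82 + Q) = (37 + Q)/(82 + Q))
-N(v(6)) = -(37 + (-8 + 6))/(82 + (-8 + 6)) = -(37 - 2)/(82 - 2) = -35/80 = -1*7/16 = -7/16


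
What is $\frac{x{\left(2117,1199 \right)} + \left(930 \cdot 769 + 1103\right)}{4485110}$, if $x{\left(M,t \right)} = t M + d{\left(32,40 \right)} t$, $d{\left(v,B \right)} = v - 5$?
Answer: $\frac{3286929}{4485110} \approx 0.73285$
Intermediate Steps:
$d{\left(v,B \right)} = -5 + v$
$x{\left(M,t \right)} = 27 t + M t$ ($x{\left(M,t \right)} = t M + \left(-5 + 32\right) t = M t + 27 t = 27 t + M t$)
$\frac{x{\left(2117,1199 \right)} + \left(930 \cdot 769 + 1103\right)}{4485110} = \frac{1199 \left(27 + 2117\right) + \left(930 \cdot 769 + 1103\right)}{4485110} = \left(1199 \cdot 2144 + \left(715170 + 1103\right)\right) \frac{1}{4485110} = \left(2570656 + 716273\right) \frac{1}{4485110} = 3286929 \cdot \frac{1}{4485110} = \frac{3286929}{4485110}$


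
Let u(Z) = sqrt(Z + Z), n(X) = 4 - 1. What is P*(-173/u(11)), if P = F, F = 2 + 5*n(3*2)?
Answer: -2941*sqrt(22)/22 ≈ -627.02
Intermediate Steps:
n(X) = 3
u(Z) = sqrt(2)*sqrt(Z) (u(Z) = sqrt(2*Z) = sqrt(2)*sqrt(Z))
F = 17 (F = 2 + 5*3 = 2 + 15 = 17)
P = 17
P*(-173/u(11)) = 17*(-173*sqrt(22)/22) = -2941*sqrt(22)/22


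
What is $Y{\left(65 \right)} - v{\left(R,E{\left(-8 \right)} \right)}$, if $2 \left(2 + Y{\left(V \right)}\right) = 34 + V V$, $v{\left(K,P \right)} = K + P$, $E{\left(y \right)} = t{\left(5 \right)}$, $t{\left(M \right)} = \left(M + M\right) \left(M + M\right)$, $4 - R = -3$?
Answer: $\frac{4041}{2} \approx 2020.5$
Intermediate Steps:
$R = 7$ ($R = 4 - -3 = 4 + 3 = 7$)
$t{\left(M \right)} = 4 M^{2}$ ($t{\left(M \right)} = 2 M 2 M = 4 M^{2}$)
$E{\left(y \right)} = 100$ ($E{\left(y \right)} = 4 \cdot 5^{2} = 4 \cdot 25 = 100$)
$Y{\left(V \right)} = 15 + \frac{V^{2}}{2}$ ($Y{\left(V \right)} = -2 + \frac{34 + V V}{2} = -2 + \frac{34 + V^{2}}{2} = -2 + \left(17 + \frac{V^{2}}{2}\right) = 15 + \frac{V^{2}}{2}$)
$Y{\left(65 \right)} - v{\left(R,E{\left(-8 \right)} \right)} = \left(15 + \frac{65^{2}}{2}\right) - \left(7 + 100\right) = \left(15 + \frac{1}{2} \cdot 4225\right) - 107 = \left(15 + \frac{4225}{2}\right) - 107 = \frac{4255}{2} - 107 = \frac{4041}{2}$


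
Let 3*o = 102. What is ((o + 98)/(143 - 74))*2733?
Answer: 120252/23 ≈ 5228.3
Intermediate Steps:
o = 34 (o = (1/3)*102 = 34)
((o + 98)/(143 - 74))*2733 = ((34 + 98)/(143 - 74))*2733 = (132/69)*2733 = (132*(1/69))*2733 = (44/23)*2733 = 120252/23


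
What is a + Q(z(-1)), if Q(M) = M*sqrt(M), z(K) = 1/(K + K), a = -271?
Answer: -271 - I*sqrt(2)/4 ≈ -271.0 - 0.35355*I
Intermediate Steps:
z(K) = 1/(2*K)
Q(M) = M**(3/2)
a + Q(z(-1)) = -271 + ((1/2)/(-1))**(3/2) = -271 + ((1/2)*(-1))**(3/2) = -271 + (-1/2)**(3/2) = -271 - I*sqrt(2)/4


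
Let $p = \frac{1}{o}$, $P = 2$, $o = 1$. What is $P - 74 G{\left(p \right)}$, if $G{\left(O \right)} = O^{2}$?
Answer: $-72$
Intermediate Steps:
$p = 1$ ($p = 1^{-1} = 1$)
$P - 74 G{\left(p \right)} = 2 - 74 \cdot 1^{2} = 2 - 74 = -72$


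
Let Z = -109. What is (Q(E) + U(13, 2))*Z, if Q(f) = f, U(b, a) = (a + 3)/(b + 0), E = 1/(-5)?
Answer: -1308/65 ≈ -20.123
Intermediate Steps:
E = -⅕ ≈ -0.20000
U(b, a) = (3 + a)/b
(Q(E) + U(13, 2))*Z = (-⅕ + (3 + 2)/13)*(-109) = (-⅕ + (1/13)*5)*(-109) = (-⅕ + 5/13)*(-109) = (12/65)*(-109) = -1308/65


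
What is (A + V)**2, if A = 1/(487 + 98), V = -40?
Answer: 547513201/342225 ≈ 1599.9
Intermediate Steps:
A = 1/585 ≈ 0.0017094
(A + V)**2 = (1/585 - 40)**2 = (-23399/585)**2 = 547513201/342225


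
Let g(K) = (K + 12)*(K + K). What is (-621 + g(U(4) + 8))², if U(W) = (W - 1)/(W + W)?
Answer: 80120401/1024 ≈ 78243.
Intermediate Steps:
U(W) = (-1 + W)/(2*W) (U(W) = (-1 + W)/((2*W)) = (-1 + W)*(1/(2*W)) = (-1 + W)/(2*W))
g(K) = 2*K*(12 + K) (g(K) = (12 + K)*(2*K) = 2*K*(12 + K))
(-621 + g(U(4) + 8))² = (-621 + 2*((½)*(-1 + 4)/4 + 8)*(12 + ((½)*(-1 + 4)/4 + 8)))² = (-621 + 2*((½)*(¼)*3 + 8)*(12 + ((½)*(¼)*3 + 8)))² = (-621 + 2*(3/8 + 8)*(12 + (3/8 + 8)))² = (-621 + 2*(67/8)*(12 + 67/8))² = (-621 + 2*(67/8)*(163/8))² = (-621 + 10921/32)² = (-8951/32)² = 80120401/1024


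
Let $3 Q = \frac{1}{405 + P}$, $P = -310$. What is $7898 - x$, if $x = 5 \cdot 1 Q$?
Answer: $\frac{450185}{57} \approx 7898.0$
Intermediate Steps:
$Q = \frac{1}{285}$ ($Q = \frac{1}{3 \left(405 - 310\right)} = \frac{1}{3 \cdot 95} = \frac{1}{3} \cdot \frac{1}{95} = \frac{1}{285} \approx 0.0035088$)
$x = \frac{1}{57}$ ($x = 5 \cdot 1 \cdot \frac{1}{285} = 5 \cdot \frac{1}{285} = \frac{1}{57} \approx 0.017544$)
$7898 - x = 7898 - \frac{1}{57} = \frac{450185}{57}$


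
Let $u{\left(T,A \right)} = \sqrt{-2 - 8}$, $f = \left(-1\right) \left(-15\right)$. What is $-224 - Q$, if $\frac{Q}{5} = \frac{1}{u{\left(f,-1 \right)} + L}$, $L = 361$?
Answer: $\frac{- 224 \sqrt{10} + 80869 i}{\sqrt{10} - 361 i} \approx -224.01 + 0.00012132 i$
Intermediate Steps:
$f = 15$
$u{\left(T,A \right)} = i \sqrt{10}$ ($u{\left(T,A \right)} = \sqrt{-10} = i \sqrt{10}$)
$Q = \frac{5}{361 + i \sqrt{10}}$ ($Q = \frac{5}{i \sqrt{10} + 361} = \frac{5}{361 + i \sqrt{10}} \approx 0.013849 - 0.00012132 i$)
$-224 - Q = -224 - \left(\frac{1805}{130331} - \frac{5 i \sqrt{10}}{130331}\right) = - \frac{29195949}{130331} + \frac{5 i \sqrt{10}}{130331}$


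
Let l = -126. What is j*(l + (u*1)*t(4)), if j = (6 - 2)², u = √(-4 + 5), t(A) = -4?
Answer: -2080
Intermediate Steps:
u = 1 (u = √1 = 1)
j = 16 (j = 4² = 16)
j*(l + (u*1)*t(4)) = 16*(-126 + (1*1)*(-4)) = 16*(-126 + 1*(-4)) = 16*(-126 - 4) = 16*(-130) = -2080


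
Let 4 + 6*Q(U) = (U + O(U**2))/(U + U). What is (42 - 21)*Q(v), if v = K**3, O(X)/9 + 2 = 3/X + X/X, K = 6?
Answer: -18398009/1492992 ≈ -12.323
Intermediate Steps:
O(X) = -9 + 27/X (O(X) = -18 + 9*(3/X + X/X) = -18 + 9*(3/X + 1) = -18 + 9*(1 + 3/X) = -18 + (9 + 27/X) = -9 + 27/X)
v = 216 (v = 6**3 = 216)
Q(U) = -2/3 + (-9 + U + 27/U**2)/(12*U) (Q(U) = -2/3 + ((U + (-9 + 27/(U**2)))/(U + U))/6 = -2/3 + ((U + (-9 + 27/U**2))/((2*U)))/6 = -2/3 + ((-9 + U + 27/U**2)*(1/(2*U)))/6 = -2/3 + ((-9 + U + 27/U**2)/(2*U))/6 = -2/3 + (-9 + U + 27/U**2)/(12*U))
(42 - 21)*Q(v) = (42 - 21)*((1/12)*(27 - 1*216**2*(9 + 7*216))/216**3) = 21*((1/12)*(1/10077696)*(27 - 1*46656*(9 + 1512))) = 21*((1/12)*(1/10077696)*(27 - 1*46656*1521)) = 21*((1/12)*(1/10077696)*(27 - 70963776)) = 21*((1/12)*(1/10077696)*(-70963749)) = 21*(-2628287/4478976) = -18398009/1492992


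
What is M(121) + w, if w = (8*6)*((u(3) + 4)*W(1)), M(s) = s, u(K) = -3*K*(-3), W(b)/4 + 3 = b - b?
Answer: -17735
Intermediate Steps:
W(b) = -12 (W(b) = -12 + 4*(b - b) = -12 + 4*0 = -12 + 0 = -12)
u(K) = 9*K
w = -17856 (w = (8*6)*((9*3 + 4)*(-12)) = 48*((27 + 4)*(-12)) = 48*(31*(-12)) = 48*(-372) = -17856)
M(121) + w = 121 - 17856 = -17735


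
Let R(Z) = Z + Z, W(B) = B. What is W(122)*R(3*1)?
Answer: 732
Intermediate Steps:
R(Z) = 2*Z
W(122)*R(3*1) = 122*(2*(3*1)) = 122*(2*3) = 122*6 = 732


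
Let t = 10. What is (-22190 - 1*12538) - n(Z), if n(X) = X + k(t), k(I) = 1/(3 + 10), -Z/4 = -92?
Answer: -456249/13 ≈ -35096.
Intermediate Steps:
Z = 368 (Z = -4*(-92) = 368)
k(I) = 1/13
n(X) = 1/13 + X (n(X) = X + 1/13 = 1/13 + X)
(-22190 - 1*12538) - n(Z) = (-22190 - 1*12538) - (1/13 + 368) = (-22190 - 12538) - 1*4785/13 = -34728 - 4785/13 = -456249/13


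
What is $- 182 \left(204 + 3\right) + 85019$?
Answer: $47345$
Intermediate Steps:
$- 182 \left(204 + 3\right) + 85019 = \left(-182\right) 207 + 85019 = -37674 + 85019 = 47345$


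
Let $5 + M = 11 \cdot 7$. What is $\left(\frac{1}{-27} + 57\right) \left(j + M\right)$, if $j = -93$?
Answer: $- \frac{10766}{9} \approx -1196.2$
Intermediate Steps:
$M = 72$ ($M = -5 + 11 \cdot 7 = -5 + 77 = 72$)
$\left(\frac{1}{-27} + 57\right) \left(j + M\right) = \left(\frac{1}{-27} + 57\right) \left(-93 + 72\right) = \left(- \frac{1}{27} + 57\right) \left(-21\right) = \frac{1538}{27} \left(-21\right) = - \frac{10766}{9}$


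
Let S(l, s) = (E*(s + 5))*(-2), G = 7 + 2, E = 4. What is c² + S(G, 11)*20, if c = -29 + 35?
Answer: -2524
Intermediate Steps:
G = 9
S(l, s) = -40 - 8*s (S(l, s) = (4*(s + 5))*(-2) = (4*(5 + s))*(-2) = (20 + 4*s)*(-2) = -40 - 8*s)
c = 6
c² + S(G, 11)*20 = 6² + (-40 - 8*11)*20 = 36 + (-40 - 88)*20 = 36 - 128*20 = 36 - 2560 = -2524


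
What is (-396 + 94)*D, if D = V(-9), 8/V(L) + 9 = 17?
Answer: -302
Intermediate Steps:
V(L) = 1 (V(L) = 8/(-9 + 17) = 8/8 = 8*(1/8) = 1)
D = 1
(-396 + 94)*D = (-396 + 94)*1 = -302*1 = -302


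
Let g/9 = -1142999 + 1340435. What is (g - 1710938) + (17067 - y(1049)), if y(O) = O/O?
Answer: 83052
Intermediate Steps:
y(O) = 1
g = 1776924 (g = 9*(-1142999 + 1340435) = 9*197436 = 1776924)
(g - 1710938) + (17067 - y(1049)) = (1776924 - 1710938) + (17067 - 1*1) = 65986 + (17067 - 1) = 65986 + 17066 = 83052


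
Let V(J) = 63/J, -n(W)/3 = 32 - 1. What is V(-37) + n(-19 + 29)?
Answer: -3504/37 ≈ -94.703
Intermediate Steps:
n(W) = -93 (n(W) = -3*(32 - 1) = -3*31 = -93)
V(-37) + n(-19 + 29) = 63/(-37) - 93 = 63*(-1/37) - 93 = -63/37 - 93 = -3504/37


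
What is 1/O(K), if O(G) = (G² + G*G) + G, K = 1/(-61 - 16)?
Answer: -5929/75 ≈ -79.053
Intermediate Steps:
K = -1/77 (K = 1/(-77) = -1/77 ≈ -0.012987)
O(G) = G + 2*G² (O(G) = (G² + G²) + G = 2*G² + G = G + 2*G²)
1/O(K) = 1/(-(1 + 2*(-1/77))/77) = 1/(-(1 - 2/77)/77) = 1/(-1/77*75/77) = 1/(-75/5929) = -5929/75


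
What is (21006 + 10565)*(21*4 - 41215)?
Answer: -1298546801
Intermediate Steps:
(21006 + 10565)*(21*4 - 41215) = 31571*(84 - 41215) = 31571*(-41131) = -1298546801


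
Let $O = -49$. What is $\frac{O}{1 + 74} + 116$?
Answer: $\frac{8651}{75} \approx 115.35$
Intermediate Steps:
$\frac{O}{1 + 74} + 116 = - \frac{49}{1 + 74} + 116 = - \frac{49}{75} + 116 = \frac{8651}{75}$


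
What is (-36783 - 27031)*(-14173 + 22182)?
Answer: -511086326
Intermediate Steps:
(-36783 - 27031)*(-14173 + 22182) = -63814*8009 = -511086326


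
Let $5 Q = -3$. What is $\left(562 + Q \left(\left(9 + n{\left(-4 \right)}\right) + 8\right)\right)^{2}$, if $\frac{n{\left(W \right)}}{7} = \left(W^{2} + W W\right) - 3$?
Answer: $184900$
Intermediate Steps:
$Q = - \frac{3}{5}$ ($Q = \frac{1}{5} \left(-3\right) = - \frac{3}{5} \approx -0.6$)
$n{\left(W \right)} = -21 + 14 W^{2}$ ($n{\left(W \right)} = 7 \left(\left(W^{2} + W W\right) - 3\right) = 7 \left(\left(W^{2} + W^{2}\right) - 3\right) = 7 \left(2 W^{2} - 3\right) = 7 \left(-3 + 2 W^{2}\right) = -21 + 14 W^{2}$)
$\left(562 + Q \left(\left(9 + n{\left(-4 \right)}\right) + 8\right)\right)^{2} = \left(562 - \frac{3 \left(\left(9 - \left(21 - 14 \left(-4\right)^{2}\right)\right) + 8\right)}{5}\right)^{2} = \left(562 - \frac{3 \left(\left(9 + \left(-21 + 14 \cdot 16\right)\right) + 8\right)}{5}\right)^{2} = \left(562 - \frac{3 \left(\left(9 + \left(-21 + 224\right)\right) + 8\right)}{5}\right)^{2} = \left(562 - \frac{3 \left(\left(9 + 203\right) + 8\right)}{5}\right)^{2} = \left(562 - \frac{3 \left(212 + 8\right)}{5}\right)^{2} = \left(562 - 132\right)^{2} = 430^{2} = 184900$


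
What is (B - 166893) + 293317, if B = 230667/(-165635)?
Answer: 20940008573/165635 ≈ 1.2642e+5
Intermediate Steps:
B = -230667/165635 (B = 230667*(-1/165635) = -230667/165635 ≈ -1.3926)
(B - 166893) + 293317 = (-230667/165635 - 166893) + 293317 = -27643552722/165635 + 293317 = 20940008573/165635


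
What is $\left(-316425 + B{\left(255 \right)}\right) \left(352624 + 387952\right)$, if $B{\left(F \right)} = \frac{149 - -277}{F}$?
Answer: $- \frac{19918519506208}{85} \approx -2.3434 \cdot 10^{11}$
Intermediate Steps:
$B{\left(F \right)} = \frac{426}{F}$ ($B{\left(F \right)} = \frac{149 + 277}{F} = \frac{426}{F}$)
$\left(-316425 + B{\left(255 \right)}\right) \left(352624 + 387952\right) = \left(-316425 + \frac{426}{255}\right) \left(352624 + 387952\right) = \left(-316425 + 426 \cdot \frac{1}{255}\right) 740576 = \left(-316425 + \frac{142}{85}\right) 740576 = \left(- \frac{26895983}{85}\right) 740576 = - \frac{19918519506208}{85}$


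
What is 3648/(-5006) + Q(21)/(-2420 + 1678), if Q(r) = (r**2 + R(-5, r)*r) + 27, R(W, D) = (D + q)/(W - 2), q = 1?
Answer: -1179807/928613 ≈ -1.2705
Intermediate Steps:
R(W, D) = (1 + D)/(-2 + W) (R(W, D) = (D + 1)/(W - 2) = (1 + D)/(-2 + W))
Q(r) = 27 + r**2 + r*(-1/7 - r/7) (Q(r) = (r**2 + ((1 + r)/(-2 - 5))*r) + 27 = (r**2 + ((1 + r)/(-7))*r) + 27 = (r**2 + (-(1 + r)/7)*r) + 27 = (r**2 + (-1/7 - r/7)*r) + 27 = (r**2 + r*(-1/7 - r/7)) + 27 = 27 + r**2 + r*(-1/7 - r/7))
3648/(-5006) + Q(21)/(-2420 + 1678) = 3648/(-5006) + (27 - 1/7*21 + (6/7)*21**2)/(-2420 + 1678) = 3648*(-1/5006) + (27 - 3 + (6/7)*441)/(-742) = -1824/2503 + (27 - 3 + 378)*(-1/742) = -1824/2503 + 402*(-1/742) = -1824/2503 - 201/371 = -1179807/928613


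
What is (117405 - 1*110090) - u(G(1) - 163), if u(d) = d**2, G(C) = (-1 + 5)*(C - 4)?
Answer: -23310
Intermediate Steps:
G(C) = -16 + 4*C (G(C) = 4*(-4 + C) = -16 + 4*C)
(117405 - 1*110090) - u(G(1) - 163) = (117405 - 1*110090) - ((-16 + 4*1) - 163)**2 = (117405 - 110090) - ((-16 + 4) - 163)**2 = 7315 - (-12 - 163)**2 = 7315 - 1*(-175)**2 = 7315 - 1*30625 = 7315 - 30625 = -23310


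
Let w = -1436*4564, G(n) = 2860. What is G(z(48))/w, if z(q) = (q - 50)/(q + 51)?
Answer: -715/1638476 ≈ -0.00043638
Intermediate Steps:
z(q) = (-50 + q)/(51 + q)
w = -6553904
G(z(48))/w = 2860/(-6553904) = 2860*(-1/6553904) = -715/1638476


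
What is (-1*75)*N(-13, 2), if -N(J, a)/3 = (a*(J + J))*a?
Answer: -23400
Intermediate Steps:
N(J, a) = -6*J*a**2 (N(J, a) = -3*a*(J + J)*a = -3*a*(2*J)*a = -3*2*J*a*a = -6*J*a**2)
(-1*75)*N(-13, 2) = (-1*75)*(-6*(-13)*2**2) = -(-450)*(-13)*4 = -75*312 = -23400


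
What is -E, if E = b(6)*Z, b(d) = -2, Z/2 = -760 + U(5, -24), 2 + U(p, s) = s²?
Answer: -744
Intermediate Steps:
U(p, s) = -2 + s²
Z = -372 (Z = 2*(-760 + (-2 + (-24)²)) = 2*(-760 + (-2 + 576)) = 2*(-760 + 574) = 2*(-186) = -372)
E = 744 (E = -2*(-372) = 744)
-E = -1*744 = -744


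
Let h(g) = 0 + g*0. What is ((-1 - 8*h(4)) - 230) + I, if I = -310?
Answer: -541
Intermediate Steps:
h(g) = 0 (h(g) = 0 + 0 = 0)
((-1 - 8*h(4)) - 230) + I = ((-1 - 8*0) - 230) - 310 = ((-1 + 0) - 230) - 310 = (-1 - 230) - 310 = -231 - 310 = -541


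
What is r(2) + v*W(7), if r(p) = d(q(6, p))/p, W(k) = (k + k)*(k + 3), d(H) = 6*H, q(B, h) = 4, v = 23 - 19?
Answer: 572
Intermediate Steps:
v = 4
W(k) = 2*k*(3 + k) (W(k) = (2*k)*(3 + k) = 2*k*(3 + k))
r(p) = 24/p (r(p) = (6*4)/p = 24/p)
r(2) + v*W(7) = 24/2 + 4*(2*7*(3 + 7)) = 24*(1/2) + 4*(2*7*10) = 12 + 4*140 = 12 + 560 = 572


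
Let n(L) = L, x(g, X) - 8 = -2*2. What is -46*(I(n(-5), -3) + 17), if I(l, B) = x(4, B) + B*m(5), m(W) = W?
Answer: -276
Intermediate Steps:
x(g, X) = 4 (x(g, X) = 8 - 2*2 = 8 - 4 = 4)
I(l, B) = 4 + 5*B (I(l, B) = 4 + B*5 = 4 + 5*B)
-46*(I(n(-5), -3) + 17) = -46*((4 + 5*(-3)) + 17) = -46*((4 - 15) + 17) = -46*(-11 + 17) = -46*6 = -276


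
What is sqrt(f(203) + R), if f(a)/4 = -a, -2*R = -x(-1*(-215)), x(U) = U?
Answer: I*sqrt(2818)/2 ≈ 26.542*I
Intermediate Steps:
R = 215/2 (R = -(-1)*(-1*(-215))/2 = -(-1)*215/2 = -1/2*(-215) = 215/2 ≈ 107.50)
f(a) = -4*a (f(a) = 4*(-a) = -4*a)
sqrt(f(203) + R) = sqrt(-4*203 + 215/2) = sqrt(-812 + 215/2) = sqrt(-1409/2) = I*sqrt(2818)/2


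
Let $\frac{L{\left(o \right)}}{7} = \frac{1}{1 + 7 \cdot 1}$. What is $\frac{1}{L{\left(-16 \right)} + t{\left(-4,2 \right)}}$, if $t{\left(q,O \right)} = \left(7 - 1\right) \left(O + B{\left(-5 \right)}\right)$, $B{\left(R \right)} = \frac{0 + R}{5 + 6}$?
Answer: $\frac{88}{893} \approx 0.098544$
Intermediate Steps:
$L{\left(o \right)} = \frac{7}{8}$ ($L{\left(o \right)} = \frac{7}{1 + 7 \cdot 1} = \frac{7}{1 + 7} = \frac{7}{8}$)
$B{\left(R \right)} = \frac{R}{11}$
$t{\left(q,O \right)} = - \frac{30}{11} + 6 O$ ($t{\left(q,O \right)} = \left(7 - 1\right) \left(O + \frac{1}{11} \left(-5\right)\right) = 6 \left(O - \frac{5}{11}\right) = 6 \left(- \frac{5}{11} + O\right) = - \frac{30}{11} + 6 O$)
$\frac{1}{L{\left(-16 \right)} + t{\left(-4,2 \right)}} = \frac{1}{\frac{7}{8} + \left(- \frac{30}{11} + 6 \cdot 2\right)} = \frac{1}{\frac{7}{8} + \left(- \frac{30}{11} + 12\right)} = \frac{1}{\frac{7}{8} + \frac{102}{11}} = \frac{1}{\frac{893}{88}} = \frac{88}{893}$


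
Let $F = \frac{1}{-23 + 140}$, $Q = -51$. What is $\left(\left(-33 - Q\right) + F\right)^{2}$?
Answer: $\frac{4439449}{13689} \approx 324.31$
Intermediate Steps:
$F = \frac{1}{117} \approx 0.008547$
$\left(\left(-33 - Q\right) + F\right)^{2} = \left(\left(-33 - -51\right) + \frac{1}{117}\right)^{2} = \left(\left(-33 + 51\right) + \frac{1}{117}\right)^{2} = \left(18 + \frac{1}{117}\right)^{2} = \left(\frac{2107}{117}\right)^{2} = \frac{4439449}{13689}$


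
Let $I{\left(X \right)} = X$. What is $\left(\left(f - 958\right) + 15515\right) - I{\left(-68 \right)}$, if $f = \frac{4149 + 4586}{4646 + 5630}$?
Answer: $\frac{150295235}{10276} \approx 14626.0$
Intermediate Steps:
$f = \frac{8735}{10276} \approx 0.85004$
$\left(\left(f - 958\right) + 15515\right) - I{\left(-68 \right)} = \left(\left(\frac{8735}{10276} - 958\right) + 15515\right) - -68 = \left(- \frac{9835673}{10276} + 15515\right) + 68 = \frac{149596467}{10276} + 68 = \frac{150295235}{10276}$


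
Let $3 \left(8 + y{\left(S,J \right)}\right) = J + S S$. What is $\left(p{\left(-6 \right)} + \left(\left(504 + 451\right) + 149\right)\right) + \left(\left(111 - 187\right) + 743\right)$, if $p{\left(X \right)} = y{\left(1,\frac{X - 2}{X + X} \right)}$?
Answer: $\frac{15872}{9} \approx 1763.6$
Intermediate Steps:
$y{\left(S,J \right)} = -8 + \frac{J}{3} + \frac{S^{2}}{3}$ ($y{\left(S,J \right)} = -8 + \frac{J + S S}{3} = -8 + \frac{J + S^{2}}{3} = -8 + \left(\frac{J}{3} + \frac{S^{2}}{3}\right) = -8 + \frac{J}{3} + \frac{S^{2}}{3}$)
$p{\left(X \right)} = - \frac{23}{3} + \frac{-2 + X}{6 X}$ ($p{\left(X \right)} = -8 + \frac{\left(X - 2\right) \frac{1}{X + X}}{3} + \frac{1^{2}}{3} = -8 + \frac{\left(-2 + X\right) \frac{1}{2 X}}{3} + \frac{1}{3} \cdot 1 = -8 + \frac{\left(-2 + X\right) \frac{1}{2 X}}{3} + \frac{1}{3} = -8 + \frac{\frac{1}{2} \frac{1}{X} \left(-2 + X\right)}{3} + \frac{1}{3} = -8 + \frac{-2 + X}{6 X} + \frac{1}{3} = - \frac{23}{3} + \frac{-2 + X}{6 X}$)
$\left(p{\left(-6 \right)} + \left(\left(504 + 451\right) + 149\right)\right) + \left(\left(111 - 187\right) + 743\right) = \left(\frac{-2 - -270}{6 \left(-6\right)} + \left(\left(504 + 451\right) + 149\right)\right) + \left(\left(111 - 187\right) + 743\right) = \left(\frac{1}{6} \left(- \frac{1}{6}\right) \left(-2 + 270\right) + \left(955 + 149\right)\right) + \left(-76 + 743\right) = \left(\frac{1}{6} \left(- \frac{1}{6}\right) 268 + 1104\right) + 667 = \left(- \frac{67}{9} + 1104\right) + 667 = \frac{9869}{9} + 667 = \frac{15872}{9}$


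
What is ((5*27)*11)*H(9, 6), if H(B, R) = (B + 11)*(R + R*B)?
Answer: 1782000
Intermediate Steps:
H(B, R) = (11 + B)*(R + B*R)
((5*27)*11)*H(9, 6) = ((5*27)*11)*(6*(11 + 9² + 12*9)) = (135*11)*(6*(11 + 81 + 108)) = 1485*(6*200) = 1485*1200 = 1782000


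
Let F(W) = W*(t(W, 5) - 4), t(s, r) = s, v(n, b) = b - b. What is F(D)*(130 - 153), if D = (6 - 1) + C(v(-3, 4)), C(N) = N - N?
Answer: -115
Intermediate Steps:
v(n, b) = 0
C(N) = 0
D = 5 (D = (6 - 1) + 0 = 5 + 0 = 5)
F(W) = W*(-4 + W) (F(W) = W*(W - 4) = W*(-4 + W))
F(D)*(130 - 153) = (5*(-4 + 5))*(130 - 153) = (5*1)*(-23) = 5*(-23) = -115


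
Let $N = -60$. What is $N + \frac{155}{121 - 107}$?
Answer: $- \frac{685}{14} \approx -48.929$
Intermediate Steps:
$N + \frac{155}{121 - 107} = -60 + \frac{155}{121 - 107} = -60 + \frac{155}{14} = - \frac{685}{14}$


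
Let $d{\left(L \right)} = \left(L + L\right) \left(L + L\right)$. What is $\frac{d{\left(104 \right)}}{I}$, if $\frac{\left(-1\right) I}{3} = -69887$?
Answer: $\frac{43264}{209661} \approx 0.20635$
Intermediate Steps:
$I = 209661$ ($I = \left(-3\right) \left(-69887\right) = 209661$)
$d{\left(L \right)} = 4 L^{2}$ ($d{\left(L \right)} = 2 L 2 L = 4 L^{2}$)
$\frac{d{\left(104 \right)}}{I} = \frac{4 \cdot 104^{2}}{209661} = 4 \cdot 10816 \cdot \frac{1}{209661} = 43264 \cdot \frac{1}{209661} = \frac{43264}{209661}$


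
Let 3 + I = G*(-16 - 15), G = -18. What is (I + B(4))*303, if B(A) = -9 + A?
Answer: 166650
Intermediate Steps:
I = 555 (I = -3 - 18*(-16 - 15) = -3 - 18*(-31) = -3 + 558 = 555)
(I + B(4))*303 = (555 + (-9 + 4))*303 = (555 - 5)*303 = 550*303 = 166650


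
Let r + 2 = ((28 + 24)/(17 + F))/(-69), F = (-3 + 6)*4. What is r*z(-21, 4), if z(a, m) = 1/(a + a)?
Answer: 2027/42021 ≈ 0.048238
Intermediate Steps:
F = 12 (F = 3*4 = 12)
z(a, m) = 1/(2*a)
r = -4054/2001 (r = -2 + ((28 + 24)/(17 + 12))/(-69) = -2 + (52/29)*(-1/69) = -2 - 52/2001 = -4054/2001 ≈ -2.0260)
r*z(-21, 4) = -2027/(2001*(-21)) = -2027*(-1)/(2001*21) = -4054/2001*(-1/42) = 2027/42021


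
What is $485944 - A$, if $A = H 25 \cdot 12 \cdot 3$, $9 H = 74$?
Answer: $478544$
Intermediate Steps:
$H = \frac{74}{9}$ ($H = \frac{1}{9} \cdot 74 = \frac{74}{9} \approx 8.2222$)
$A = 7400$ ($A = \frac{74}{9} \cdot 25 \cdot 12 \cdot 3 = \frac{1850}{9} \cdot 36 = 7400$)
$485944 - A = 485944 - 7400 = 478544$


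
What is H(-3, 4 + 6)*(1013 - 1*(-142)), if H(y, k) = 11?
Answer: 12705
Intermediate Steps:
H(-3, 4 + 6)*(1013 - 1*(-142)) = 11*(1013 - 1*(-142)) = 11*(1013 + 142) = 11*1155 = 12705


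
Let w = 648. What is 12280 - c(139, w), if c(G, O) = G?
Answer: 12141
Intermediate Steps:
12280 - c(139, w) = 12280 - 1*139 = 12280 - 139 = 12141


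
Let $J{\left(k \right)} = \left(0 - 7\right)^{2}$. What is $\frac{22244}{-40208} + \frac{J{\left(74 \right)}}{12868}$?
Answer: $- \frac{4441650}{8084321} \approx -0.54942$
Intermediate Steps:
$J{\left(k \right)} = 49$ ($J{\left(k \right)} = \left(-7\right)^{2} = 49$)
$\frac{22244}{-40208} + \frac{J{\left(74 \right)}}{12868} = \frac{22244}{-40208} + \frac{49}{12868} = 22244 \left(- \frac{1}{40208}\right) + 49 \cdot \frac{1}{12868} = - \frac{5561}{10052} + \frac{49}{12868} = - \frac{4441650}{8084321}$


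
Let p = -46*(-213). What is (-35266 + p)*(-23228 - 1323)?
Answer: 625264868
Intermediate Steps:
p = 9798
(-35266 + p)*(-23228 - 1323) = (-35266 + 9798)*(-23228 - 1323) = -25468*(-24551) = 625264868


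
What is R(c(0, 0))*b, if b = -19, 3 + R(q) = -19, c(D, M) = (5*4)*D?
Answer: 418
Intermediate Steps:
c(D, M) = 20*D
R(q) = -22 (R(q) = -3 - 19 = -22)
R(c(0, 0))*b = -22*(-19) = 418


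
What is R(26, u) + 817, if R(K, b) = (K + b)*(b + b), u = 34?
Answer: 4897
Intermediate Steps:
R(K, b) = 2*b*(K + b) (R(K, b) = (K + b)*(2*b) = 2*b*(K + b))
R(26, u) + 817 = 2*34*(26 + 34) + 817 = 2*34*60 + 817 = 4080 + 817 = 4897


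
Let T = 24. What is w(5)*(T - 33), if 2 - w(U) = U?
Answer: 27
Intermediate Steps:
w(U) = 2 - U
w(5)*(T - 33) = (2 - 1*5)*(24 - 33) = (2 - 5)*(-9) = -3*(-9) = 27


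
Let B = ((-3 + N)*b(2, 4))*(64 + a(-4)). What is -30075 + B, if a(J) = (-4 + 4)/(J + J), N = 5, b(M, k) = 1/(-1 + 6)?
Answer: -150247/5 ≈ -30049.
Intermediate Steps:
b(M, k) = ⅕ (b(M, k) = 1/5 = ⅕)
a(J) = 0 (a(J) = 0/((2*J)) = 0*(1/(2*J)) = 0)
B = 128/5 (B = ((-3 + 5)*(⅕))*(64 + 0) = (2*(⅕))*64 = (⅖)*64 = 128/5 ≈ 25.600)
-30075 + B = -30075 + 128/5 = -150247/5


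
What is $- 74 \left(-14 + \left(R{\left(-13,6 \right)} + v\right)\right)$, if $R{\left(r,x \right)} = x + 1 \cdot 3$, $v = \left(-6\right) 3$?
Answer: $1702$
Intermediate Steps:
$v = -18$
$R{\left(r,x \right)} = 3 + x$ ($R{\left(r,x \right)} = x + 3 = 3 + x$)
$- 74 \left(-14 + \left(R{\left(-13,6 \right)} + v\right)\right) = - 74 \left(-14 + \left(\left(3 + 6\right) - 18\right)\right) = - 74 \left(-14 + \left(9 - 18\right)\right) = - 74 \left(-14 - 9\right) = \left(-74\right) \left(-23\right) = 1702$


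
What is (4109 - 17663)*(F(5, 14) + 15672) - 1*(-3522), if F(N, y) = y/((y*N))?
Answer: -1062087384/5 ≈ -2.1242e+8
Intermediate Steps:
F(N, y) = 1/N (F(N, y) = y/((N*y)) = y*(1/(N*y)) = 1/N)
(4109 - 17663)*(F(5, 14) + 15672) - 1*(-3522) = (4109 - 17663)*(1/5 + 15672) - 1*(-3522) = -13554*(⅕ + 15672) + 3522 = -13554*78361/5 + 3522 = -1062104994/5 + 3522 = -1062087384/5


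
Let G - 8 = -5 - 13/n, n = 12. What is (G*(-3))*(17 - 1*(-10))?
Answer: -621/4 ≈ -155.25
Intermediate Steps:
G = 23/12 (G = 8 + (-5 - 13/12) = 8 - 73/12 = 23/12 ≈ 1.9167)
(G*(-3))*(17 - 1*(-10)) = ((23/12)*(-3))*(17 - 1*(-10)) = -23*(17 + 10)/4 = -23/4*27 = -621/4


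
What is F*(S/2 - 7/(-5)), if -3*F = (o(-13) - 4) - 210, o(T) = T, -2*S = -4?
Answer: 908/5 ≈ 181.60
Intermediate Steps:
S = 2 (S = -1/2*(-4) = 2)
F = 227/3 (F = -((-13 - 4) - 210)/3 = -(-17 - 210)/3 = -1/3*(-227) = 227/3 ≈ 75.667)
F*(S/2 - 7/(-5)) = 227*(2/2 - 7/(-5))/3 = 227*(2*(1/2) - 7*(-1/5))/3 = 227*(1 + 7/5)/3 = (227/3)*(12/5) = 908/5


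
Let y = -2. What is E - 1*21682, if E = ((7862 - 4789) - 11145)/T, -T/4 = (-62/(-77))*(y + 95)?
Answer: -62431513/2883 ≈ -21655.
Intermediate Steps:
T = -23064/77 (T = -4*(-62/(-77))*(-2 + 95) = -4*(-62*(-1/77))*93 = -248*93/77 = -4*5766/77 = -23064/77 ≈ -299.53)
E = 77693/2883 (E = ((7862 - 4789) - 11145)/(-23064/77) = (3073 - 11145)*(-77/23064) = -8072*(-77/23064) = 77693/2883 ≈ 26.949)
E - 1*21682 = 77693/2883 - 1*21682 = 77693/2883 - 21682 = -62431513/2883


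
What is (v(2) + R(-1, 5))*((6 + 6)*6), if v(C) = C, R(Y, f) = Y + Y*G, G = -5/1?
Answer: 432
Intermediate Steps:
G = -5 (G = -5*1 = -5)
R(Y, f) = -4*Y (R(Y, f) = Y + Y*(-5) = Y - 5*Y = -4*Y)
(v(2) + R(-1, 5))*((6 + 6)*6) = (2 - 4*(-1))*((6 + 6)*6) = (2 + 4)*(12*6) = 6*72 = 432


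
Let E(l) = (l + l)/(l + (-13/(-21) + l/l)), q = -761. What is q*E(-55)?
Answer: -1757910/1121 ≈ -1568.2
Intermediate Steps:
E(l) = 2*l/(34/21 + l) (E(l) = (2*l)/(l + (-13*(-1/21) + 1)) = (2*l)/(l + (13/21 + 1)) = (2*l)/(l + 34/21) = (2*l)/(34/21 + l) = 2*l/(34/21 + l))
q*E(-55) = -31962*(-55)/(34 + 21*(-55)) = -31962*(-55)/(34 - 1155) = -31962*(-55)/(-1121) = -31962*(-55)*(-1)/1121 = -761*2310/1121 = -1757910/1121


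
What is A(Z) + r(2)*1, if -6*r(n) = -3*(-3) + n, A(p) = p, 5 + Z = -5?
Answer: -71/6 ≈ -11.833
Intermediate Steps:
Z = -10 (Z = -5 - 5 = -10)
r(n) = -3/2 - n/6 (r(n) = -(-3*(-3) + n)/6 = -(9 + n)/6 = -3/2 - n/6)
A(Z) + r(2)*1 = -10 + (-3/2 - 1/6*2)*1 = -10 + (-3/2 - 1/3)*1 = -10 - 11/6*1 = -10 - 11/6 = -71/6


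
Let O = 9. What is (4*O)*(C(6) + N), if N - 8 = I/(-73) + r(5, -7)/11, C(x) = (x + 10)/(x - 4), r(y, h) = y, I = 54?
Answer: 454284/803 ≈ 565.73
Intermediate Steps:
C(x) = (10 + x)/(-4 + x)
N = 6195/803 (N = 8 + (54/(-73) + 5/11) = 8 + (54*(-1/73) + 5*(1/11)) = 8 + (-54/73 + 5/11) = 8 - 229/803 = 6195/803 ≈ 7.7148)
(4*O)*(C(6) + N) = (4*9)*((10 + 6)/(-4 + 6) + 6195/803) = 36*(16/2 + 6195/803) = 36*((1/2)*16 + 6195/803) = 36*(8 + 6195/803) = 36*(12619/803) = 454284/803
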